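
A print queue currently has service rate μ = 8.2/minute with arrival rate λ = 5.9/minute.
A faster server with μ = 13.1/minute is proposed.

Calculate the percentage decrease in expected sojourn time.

System 1: ρ₁ = 5.9/8.2 = 0.7195, W₁ = 1/(8.2-5.9) = 0.43478
System 2: ρ₂ = 5.9/13.1 = 0.4504, W₂ = 1/(13.1-5.9) = 0.13889
Improvement: (W₁-W₂)/W₁ = (0.43478-0.13889)/0.43478 = 68.06%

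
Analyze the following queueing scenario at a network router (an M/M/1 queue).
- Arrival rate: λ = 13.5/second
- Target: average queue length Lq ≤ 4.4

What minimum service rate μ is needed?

For M/M/1: Lq = λ²/(μ(μ-λ))
Need Lq ≤ 4.4, i.e. μ(μ-λ) ≥ λ²/4.4
μ² - 13.5μ - 182.25/4.4 ≥ 0  →  μ² - 13.5μ - 41.42045 ≥ 0
Quadratic formula (positive root): μ = [λ + √(λ² + 4×41.42045)]/2
Discriminant: 182.25 + 4×41.42045 = 347.9318, √347.9318 = 18.6529
μ ≥ (13.5 + 18.6529)/2 = 16.0765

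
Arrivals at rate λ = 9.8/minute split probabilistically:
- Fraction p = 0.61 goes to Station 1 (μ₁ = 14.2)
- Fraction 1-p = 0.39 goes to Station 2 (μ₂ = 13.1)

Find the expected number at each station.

Effective rates: λ₁ = 9.8×0.61 = 5.978, λ₂ = 9.8×0.39 = 3.822
Station 1: ρ₁ = 5.978/14.2 = 0.4210, L₁ = ρ₁/(1-ρ₁) = 0.4210/(1-0.4210) = 0.7271
Station 2: ρ₂ = 3.822/13.1 = 0.291756, L₂ = ρ₂/(1-ρ₂) = 0.291756/(1-0.291756) = 0.4119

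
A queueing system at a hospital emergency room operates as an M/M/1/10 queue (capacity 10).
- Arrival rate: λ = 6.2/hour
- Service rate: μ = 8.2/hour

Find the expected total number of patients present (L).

ρ = λ/μ = 6.2/8.2 = 0.7561
P₀ = (1-ρ)/(1-ρ^(K+1)) = (1-0.7561)/(1-0.7561^11) = 0.2439/0.9538 = 0.2557
P_K = P₀×ρ^K = 0.25571 × 0.7561^10 = 0.25571 × 0.061065 = 0.01561
L = ρ[1 - (K+1)ρ^K + Kρ^(K+1)] / [(1-ρ)(1-ρ^(K+1))]
L = 0.7561 × (1 - 11×0.061065 + 10×0.046171) / ((1 - 0.7561) × (1 - 0.046171)) = 2.5676 patients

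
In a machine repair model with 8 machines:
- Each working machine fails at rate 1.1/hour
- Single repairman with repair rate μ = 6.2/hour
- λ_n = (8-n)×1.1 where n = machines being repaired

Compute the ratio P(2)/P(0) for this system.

P(2)/P(0) = ∏_{i=0}^{2-1} λ_i/μ_{i+1}
= (8-0)×1.1/6.2 × (8-1)×1.1/6.2
= 1.7627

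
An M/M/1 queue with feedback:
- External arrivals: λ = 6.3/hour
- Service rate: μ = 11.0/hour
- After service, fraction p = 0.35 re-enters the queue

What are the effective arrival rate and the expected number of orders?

Effective arrival rate: λ_eff = λ/(1-p) = 6.3/(1-0.35) = 6.3/0.65 = 9.6923
ρ = λ_eff/μ = 9.6923/11.0 = 0.88112
L = ρ/(1-ρ) = 0.88112/(1-0.88112) = 7.4118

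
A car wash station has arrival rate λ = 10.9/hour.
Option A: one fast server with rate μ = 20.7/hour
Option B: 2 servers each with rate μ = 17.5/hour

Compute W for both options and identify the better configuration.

Option A: single server μ = 20.7 (M/M/1)
  ρ_A = 10.9/20.7 = 0.5266
  W_A = 1/(μ-λ) = 1/(20.7-10.9) = 1/9.80 = 0.1020

Option B: 2 servers μ = 17.5 (M/M/2)
  ρ_B = λ/(cμ) = 10.9/(2×17.5) = 0.3114
  Offered load a = λ/μ = cρ = 10.9/17.5 = 0.6229
  P₀ = [ Σₙ₌₀^1 aⁿ/n! + a^2/(2!(1-ρ)) ]⁻¹
  Σ = a^0/0! + a^1/1! = 1.0000 + 0.6229 = 1.6229
  a^2/(2!(1-ρ)) = 0.3880/(2 × 0.6886) = 0.2817
  P₀ = 1/(1.62286 + 0.281707) = 0.5251
  Lq = P₀·a^2·ρ / (2!(1-ρ)²) = 0.52505 × 0.38795 × 0.31143 / (2 × 0.47413) = 0.06690
  Wq_B = Lq/λ = 0.066898/10.9 = 0.006137
  W_B = Wq_B + 1/μ = 0.006137 + 0.05714 = 0.06328

Since W_B = 0.06328 < W_A = 0.1020, Option B (multiple servers) has the shorter time in system.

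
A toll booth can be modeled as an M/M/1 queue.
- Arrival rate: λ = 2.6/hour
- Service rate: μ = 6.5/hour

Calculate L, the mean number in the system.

ρ = λ/μ = 2.6/6.5 = 0.4000
For M/M/1: L = λ/(μ-λ)
L = 2.6/(6.5-2.6) = 2.6/3.90
L = 0.6667 vehicles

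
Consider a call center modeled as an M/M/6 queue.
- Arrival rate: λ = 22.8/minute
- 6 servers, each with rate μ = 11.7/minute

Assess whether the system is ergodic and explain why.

Stability requires ρ = λ/(cμ) < 1
ρ = 22.8/(6 × 11.7) = 22.8/70.20 = 0.3248
Since 0.3248 < 1, the system is STABLE.
The servers are busy 32.48% of the time.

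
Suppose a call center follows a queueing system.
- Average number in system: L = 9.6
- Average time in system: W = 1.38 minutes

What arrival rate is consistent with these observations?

Little's Law: L = λW, so λ = L/W
λ = 9.6/1.38 = 6.9565 calls/minute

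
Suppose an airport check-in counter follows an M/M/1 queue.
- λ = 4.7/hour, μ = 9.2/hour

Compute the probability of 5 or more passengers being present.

ρ = λ/μ = 4.7/9.2 = 0.51087
P(N ≥ n) = ρⁿ
P(N ≥ 5) = 0.51087^5
P(N ≥ 5) = 0.03480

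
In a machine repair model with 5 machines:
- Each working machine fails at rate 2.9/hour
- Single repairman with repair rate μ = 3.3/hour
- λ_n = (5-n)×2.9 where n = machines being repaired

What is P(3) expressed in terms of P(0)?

P(3)/P(0) = ∏_{i=0}^{3-1} λ_i/μ_{i+1}
= (5-0)×2.9/3.3 × (5-1)×2.9/3.3 × (5-2)×2.9/3.3
= 40.7196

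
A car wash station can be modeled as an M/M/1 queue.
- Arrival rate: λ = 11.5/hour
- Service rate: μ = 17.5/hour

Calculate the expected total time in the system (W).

First, compute utilization: ρ = λ/μ = 11.5/17.5 = 0.6571
For M/M/1: W = 1/(μ-λ)
W = 1/(17.5-11.5) = 1/6.00
W = 0.1667 hours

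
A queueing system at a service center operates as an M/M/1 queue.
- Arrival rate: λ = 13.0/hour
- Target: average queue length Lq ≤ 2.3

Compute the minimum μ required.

For M/M/1: Lq = λ²/(μ(μ-λ))
Need Lq ≤ 2.3, i.e. μ(μ-λ) ≥ λ²/2.3
μ² - 13.0μ - 169.00/2.3 ≥ 0  →  μ² - 13.0μ - 73.47826 ≥ 0
Quadratic formula (positive root): μ = [λ + √(λ² + 4×73.47826)]/2
Discriminant: 169.00 + 4×73.47826 = 462.9130, √462.9130 = 21.5154
μ ≥ (13.0 + 21.5154)/2 = 17.2577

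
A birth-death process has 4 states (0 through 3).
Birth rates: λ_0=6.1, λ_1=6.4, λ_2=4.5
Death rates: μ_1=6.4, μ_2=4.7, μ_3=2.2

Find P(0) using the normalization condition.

Ratios P(n)/P(0) = (λ₀···λₙ₋₁)/(μ₁···μₙ):
P(1)/P(0) = (6.1)/(6.4) = 0.9531
P(2)/P(0) = (6.1×6.4)/(6.4×4.7) = 1.2979
P(3)/P(0) = (6.1×6.4×4.5)/(6.4×4.7×2.2) = 2.6547

Normalization: ∑ P(n) = 1
P(0) × (1.0000 + 0.9531 + 1.2979 + 2.6547) = 1
P(0) × 5.9057 = 1
P(0) = 1/5.9057 = 0.1693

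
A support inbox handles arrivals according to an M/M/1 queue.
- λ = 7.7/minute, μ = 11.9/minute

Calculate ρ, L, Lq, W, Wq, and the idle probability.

Step 1: ρ = λ/μ = 7.7/11.9 = 0.6471
Step 2: L = λ/(μ-λ) = 7.7/4.20 = 1.8333
Step 3: Lq = λ²/(μ(μ-λ)) = 59.29/(11.9×4.20) = 1.1863
Step 4: W = 1/(μ-λ) = 1/4.20 = 0.238095
Step 5: Wq = λ/(μ(μ-λ)) = 7.7/(11.9×4.20) = 0.1541
Step 6: P(0) = 1-ρ = 0.3529
Verify: L = λW = 7.7×0.238095 = 1.8333 ✔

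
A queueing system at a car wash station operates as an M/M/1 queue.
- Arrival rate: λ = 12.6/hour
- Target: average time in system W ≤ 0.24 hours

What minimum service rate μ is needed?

For M/M/1: W = 1/(μ-λ)
Need W ≤ 0.24, so 1/(μ-λ) ≤ 0.24
μ - λ ≥ 1/0.24 = 4.1667
μ ≥ 12.6 + 4.1667 = 16.7667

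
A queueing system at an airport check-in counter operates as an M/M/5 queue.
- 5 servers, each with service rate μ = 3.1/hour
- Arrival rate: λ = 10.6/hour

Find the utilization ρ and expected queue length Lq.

Traffic intensity: ρ = λ/(cμ) = 10.6/(5×3.1) = 0.6839
Since ρ = 0.6839 < 1, system is stable.
Offered load a = λ/μ = cρ = 10.6/3.1 = 3.4194
P₀ = [ Σₙ₌₀^4 aⁿ/n! + a^5/(5!(1-ρ)) ]⁻¹
Σ = a^0/0! + a^1/1! + a^2/2! + a^3/3! + a^4/4! = 1.0000 + 3.4194 + 5.8460 + 6.6632 + 5.6959 = 22.6245
a^5/(5!(1-ρ)) = 467.4346/(120 × 0.31613) = 12.3218
P₀ = 1/(22.6245 + 12.3218) = 0.02862
Lq = P₀·a^5·ρ / (5!(1-ρ)²) = 0.0286153 × 467.4346 × 0.683871 / (120 × 0.0999376) = 0.7628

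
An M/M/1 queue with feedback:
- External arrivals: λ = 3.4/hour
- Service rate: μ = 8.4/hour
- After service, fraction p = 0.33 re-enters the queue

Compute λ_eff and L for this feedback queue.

Effective arrival rate: λ_eff = λ/(1-p) = 3.4/(1-0.33) = 3.4/0.67 = 5.0746
ρ = λ_eff/μ = 5.0746/8.4 = 0.60412
L = ρ/(1-ρ) = 0.60412/(1-0.60412) = 1.5260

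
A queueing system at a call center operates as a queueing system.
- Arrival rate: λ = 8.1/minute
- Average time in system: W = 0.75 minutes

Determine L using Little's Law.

Little's Law: L = λW
L = 8.1 × 0.75 = 6.0750 calls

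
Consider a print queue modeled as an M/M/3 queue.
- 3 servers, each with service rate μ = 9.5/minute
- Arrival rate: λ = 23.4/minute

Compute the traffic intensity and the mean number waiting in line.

Traffic intensity: ρ = λ/(cμ) = 23.4/(3×9.5) = 0.8211
Since ρ = 0.8211 < 1, system is stable.
Offered load a = λ/μ = cρ = 23.4/9.5 = 2.4632
P₀ = [ Σₙ₌₀^2 aⁿ/n! + a^3/(3!(1-ρ)) ]⁻¹
Σ = a^0/0! + a^1/1! + a^2/2! = 1.00000 + 2.46316 + 3.03357 = 6.4967
a^3/(3!(1-ρ)) = 14.9443/(6 × 0.178947) = 13.9187
P₀ = 1/(6.4967 + 13.9187) = 0.04898
Lq = P₀·a^3·ρ / (3!(1-ρ)²) = 0.048982 × 14.9443 × 0.82105 / (6 × 0.032022) = 3.1281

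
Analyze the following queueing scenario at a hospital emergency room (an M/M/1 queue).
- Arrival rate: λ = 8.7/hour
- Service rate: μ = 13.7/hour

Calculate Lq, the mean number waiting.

ρ = λ/μ = 8.7/13.7 = 0.6350
For M/M/1: Lq = λ²/(μ(μ-λ))
Lq = 75.69/(13.7 × 5.00)
Lq = 1.1050 patients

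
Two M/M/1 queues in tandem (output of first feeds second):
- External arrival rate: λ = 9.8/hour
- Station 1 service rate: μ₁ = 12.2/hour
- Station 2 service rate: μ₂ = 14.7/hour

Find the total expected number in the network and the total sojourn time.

By Jackson's theorem, each station behaves as independent M/M/1.
Station 1: ρ₁ = 9.8/12.2 = 0.8033, L₁ = ρ₁/(1-ρ₁) = λ/(μ₁-λ) = 9.8/2.40 = 4.0833
Station 2: ρ₂ = 9.8/14.7 = 0.6667, L₂ = ρ₂/(1-ρ₂) = λ/(μ₂-λ) = 9.8/4.90 = 2.0000
Total: L = L₁ + L₂ = 4.0833 + 2.0000 = 6.0833
W = L/λ = 6.0833/9.8 = 0.6207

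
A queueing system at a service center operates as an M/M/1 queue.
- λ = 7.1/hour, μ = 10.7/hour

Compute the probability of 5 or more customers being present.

ρ = λ/μ = 7.1/10.7 = 0.66355
P(N ≥ n) = ρⁿ
P(N ≥ 5) = 0.66355^5
P(N ≥ 5) = 0.1286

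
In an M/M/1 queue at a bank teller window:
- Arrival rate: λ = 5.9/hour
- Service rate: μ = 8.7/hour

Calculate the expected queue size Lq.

ρ = λ/μ = 5.9/8.7 = 0.6782
For M/M/1: Lq = λ²/(μ(μ-λ))
Lq = 34.81/(8.7 × 2.80)
Lq = 1.4290 transactions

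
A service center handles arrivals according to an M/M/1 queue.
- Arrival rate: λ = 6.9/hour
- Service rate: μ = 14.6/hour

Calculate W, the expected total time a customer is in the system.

First, compute utilization: ρ = λ/μ = 6.9/14.6 = 0.4726
For M/M/1: W = 1/(μ-λ)
W = 1/(14.6-6.9) = 1/7.70
W = 0.1299 hours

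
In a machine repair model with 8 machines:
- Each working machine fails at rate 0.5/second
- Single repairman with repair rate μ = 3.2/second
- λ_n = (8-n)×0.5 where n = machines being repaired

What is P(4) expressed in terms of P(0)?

P(4)/P(0) = ∏_{i=0}^{4-1} λ_i/μ_{i+1}
= (8-0)×0.5/3.2 × (8-1)×0.5/3.2 × (8-2)×0.5/3.2 × (8-3)×0.5/3.2
= 1.0014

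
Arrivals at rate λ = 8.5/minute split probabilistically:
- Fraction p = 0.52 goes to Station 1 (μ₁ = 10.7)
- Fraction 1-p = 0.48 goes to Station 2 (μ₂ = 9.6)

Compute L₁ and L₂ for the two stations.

Effective rates: λ₁ = 8.5×0.52 = 4.42, λ₂ = 8.5×0.48 = 4.08
Station 1: ρ₁ = 4.42/10.7 = 0.41308, L₁ = ρ₁/(1-ρ₁) = 0.41308/(1-0.41308) = 0.7038
Station 2: ρ₂ = 4.08/9.6 = 0.4250, L₂ = ρ₂/(1-ρ₂) = 0.4250/(1-0.4250) = 0.7391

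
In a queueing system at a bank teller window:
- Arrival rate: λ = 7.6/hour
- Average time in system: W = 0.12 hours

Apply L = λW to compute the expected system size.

Little's Law: L = λW
L = 7.6 × 0.12 = 0.9120 transactions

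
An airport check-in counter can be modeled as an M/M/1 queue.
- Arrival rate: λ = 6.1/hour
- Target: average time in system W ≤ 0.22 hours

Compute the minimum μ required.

For M/M/1: W = 1/(μ-λ)
Need W ≤ 0.22, so 1/(μ-λ) ≤ 0.22
μ - λ ≥ 1/0.22 = 4.5455
μ ≥ 6.1 + 4.5455 = 10.6455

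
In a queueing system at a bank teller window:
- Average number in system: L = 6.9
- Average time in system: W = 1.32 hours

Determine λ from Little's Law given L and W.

Little's Law: L = λW, so λ = L/W
λ = 6.9/1.32 = 5.2273 transactions/hour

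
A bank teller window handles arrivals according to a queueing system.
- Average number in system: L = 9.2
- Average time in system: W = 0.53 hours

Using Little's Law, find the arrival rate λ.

Little's Law: L = λW, so λ = L/W
λ = 9.2/0.53 = 17.3585 transactions/hour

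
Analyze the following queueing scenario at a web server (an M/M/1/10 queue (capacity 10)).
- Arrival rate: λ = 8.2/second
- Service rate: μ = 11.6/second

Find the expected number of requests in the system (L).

ρ = λ/μ = 8.2/11.6 = 0.706897
P₀ = (1-ρ)/(1-ρ^(K+1)) = (1-0.706897)/(1-0.706897^11) = 0.2931/0.9780 = 0.2997
P_K = P₀×ρ^K = 0.29970 × 0.706897^10 = 0.29970 × 0.031157 = 0.009338
L = ρ[1 - (K+1)ρ^K + Kρ^(K+1)] / [(1-ρ)(1-ρ^(K+1))]
L = 0.706897 × (1 - 11×0.031157 + 10×0.022025) / ((1 - 0.706897) × (1 - 0.022025)) = 2.1640 requests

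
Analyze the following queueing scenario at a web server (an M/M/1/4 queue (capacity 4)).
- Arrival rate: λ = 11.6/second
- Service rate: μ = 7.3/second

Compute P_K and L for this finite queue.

ρ = λ/μ = 11.6/7.3 = 1.58904
P₀ = (1-ρ)/(1-ρ^(K+1)) = (1-1.58904)/(1-1.58904^5) = -0.58904/-9.1315 = 0.06451
P_K = P₀×ρ^K = 0.06451 × 1.58904^4 = 0.06451 × 6.3759 = 0.4113
Blocking probability P_4 = 0.4113 (41.13%)
L = ρ[1 - (K+1)ρ^K + Kρ^(K+1)] / [(1-ρ)(1-ρ^(K+1))]
L = 1.58904 × (1 - 5×6.37587 + 4×10.1315) / ((1 - 1.58904) × (1 - 10.1315)) = 2.8499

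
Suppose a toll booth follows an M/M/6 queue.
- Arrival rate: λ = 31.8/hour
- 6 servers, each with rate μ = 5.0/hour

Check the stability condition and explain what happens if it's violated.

Stability requires ρ = λ/(cμ) < 1
ρ = 31.8/(6 × 5.0) = 31.8/30.00 = 1.0600
Since 1.0600 ≥ 1, the system is UNSTABLE.
Need c > λ/μ = 31.8/5.0 = 6.36.
Minimum servers needed: c = 7.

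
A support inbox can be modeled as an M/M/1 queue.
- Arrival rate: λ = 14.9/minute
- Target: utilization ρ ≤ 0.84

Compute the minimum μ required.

ρ = λ/μ, so μ = λ/ρ
μ ≥ 14.9/0.84 = 17.7381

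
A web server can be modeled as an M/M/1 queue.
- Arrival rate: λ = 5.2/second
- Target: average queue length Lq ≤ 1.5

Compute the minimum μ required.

For M/M/1: Lq = λ²/(μ(μ-λ))
Need Lq ≤ 1.5, i.e. μ(μ-λ) ≥ λ²/1.5
μ² - 5.2μ - 27.04/1.5 ≥ 0  →  μ² - 5.2μ - 18.02667 ≥ 0
Quadratic formula (positive root): μ = [λ + √(λ² + 4×18.02667)]/2
Discriminant: 27.04 + 4×18.02667 = 99.1467, √99.1467 = 9.9572
μ ≥ (5.2 + 9.9572)/2 = 7.5786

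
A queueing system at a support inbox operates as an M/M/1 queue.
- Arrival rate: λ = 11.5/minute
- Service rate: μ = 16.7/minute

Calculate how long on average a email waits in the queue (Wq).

First, compute utilization: ρ = λ/μ = 11.5/16.7 = 0.6886
For M/M/1: Wq = λ/(μ(μ-λ))
Wq = 11.5/(16.7 × (16.7-11.5))
Wq = 11.5/(16.7 × 5.20)
Wq = 0.1324 minutes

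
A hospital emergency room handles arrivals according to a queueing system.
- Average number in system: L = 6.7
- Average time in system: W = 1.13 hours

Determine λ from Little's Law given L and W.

Little's Law: L = λW, so λ = L/W
λ = 6.7/1.13 = 5.9292 patients/hour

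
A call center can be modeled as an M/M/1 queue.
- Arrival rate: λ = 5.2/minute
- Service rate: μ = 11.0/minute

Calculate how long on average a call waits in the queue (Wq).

First, compute utilization: ρ = λ/μ = 5.2/11.0 = 0.4727
For M/M/1: Wq = λ/(μ(μ-λ))
Wq = 5.2/(11.0 × (11.0-5.2))
Wq = 5.2/(11.0 × 5.80)
Wq = 0.08150 minutes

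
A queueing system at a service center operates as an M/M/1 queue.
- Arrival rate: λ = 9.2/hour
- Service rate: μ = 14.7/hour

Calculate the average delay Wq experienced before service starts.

First, compute utilization: ρ = λ/μ = 9.2/14.7 = 0.6259
For M/M/1: Wq = λ/(μ(μ-λ))
Wq = 9.2/(14.7 × (14.7-9.2))
Wq = 9.2/(14.7 × 5.50)
Wq = 0.1138 hours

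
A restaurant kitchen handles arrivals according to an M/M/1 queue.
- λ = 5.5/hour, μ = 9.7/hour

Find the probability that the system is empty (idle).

ρ = λ/μ = 5.5/9.7 = 0.5670
P(0) = 1 - ρ = 1 - 0.5670 = 0.4330
The server is idle 43.30% of the time.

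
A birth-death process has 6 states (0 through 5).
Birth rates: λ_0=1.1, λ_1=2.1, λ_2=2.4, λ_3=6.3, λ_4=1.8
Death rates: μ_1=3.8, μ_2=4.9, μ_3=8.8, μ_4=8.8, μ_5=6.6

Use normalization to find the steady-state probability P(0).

Ratios P(n)/P(0) = (λ₀···λₙ₋₁)/(μ₁···μₙ):
P(1)/P(0) = (1.1)/(3.8) = 0.28947
P(2)/P(0) = (1.1×2.1)/(3.8×4.9) = 0.12406
P(3)/P(0) = (1.1×2.1×2.4)/(3.8×4.9×8.8) = 0.033835
P(4)/P(0) = (1.1×2.1×2.4×6.3)/(3.8×4.9×8.8×8.8) = 0.024222
P(5)/P(0) = (1.1×2.1×2.4×6.3×1.8)/(3.8×4.9×8.8×8.8×6.6) = 0.0066061

Normalization: ∑ P(n) = 1
P(0) × (1.0000 + 0.28947 + 0.12406 + 0.033835 + 0.024222 + 0.0066061) = 1
P(0) × 1.4782 = 1
P(0) = 1/1.4782 = 0.6765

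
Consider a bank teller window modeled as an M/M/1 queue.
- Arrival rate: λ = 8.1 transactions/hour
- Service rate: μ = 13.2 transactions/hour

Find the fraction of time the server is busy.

Server utilization: ρ = λ/μ
ρ = 8.1/13.2 = 0.6136
The server is busy 61.36% of the time.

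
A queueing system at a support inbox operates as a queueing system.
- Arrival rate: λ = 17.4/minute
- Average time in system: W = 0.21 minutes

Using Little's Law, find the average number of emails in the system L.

Little's Law: L = λW
L = 17.4 × 0.21 = 3.6540 emails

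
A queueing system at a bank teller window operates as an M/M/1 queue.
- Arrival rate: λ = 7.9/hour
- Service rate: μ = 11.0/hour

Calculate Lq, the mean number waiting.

ρ = λ/μ = 7.9/11.0 = 0.7182
For M/M/1: Lq = λ²/(μ(μ-λ))
Lq = 62.41/(11.0 × 3.10)
Lq = 1.8302 transactions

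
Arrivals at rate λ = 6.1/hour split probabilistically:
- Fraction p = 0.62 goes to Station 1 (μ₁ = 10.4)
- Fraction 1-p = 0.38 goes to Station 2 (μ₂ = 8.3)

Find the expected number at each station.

Effective rates: λ₁ = 6.1×0.62 = 3.782, λ₂ = 6.1×0.38 = 2.318
Station 1: ρ₁ = 3.782/10.4 = 0.36365, L₁ = ρ₁/(1-ρ₁) = 0.36365/(1-0.36365) = 0.5715
Station 2: ρ₂ = 2.318/8.3 = 0.2793, L₂ = ρ₂/(1-ρ₂) = 0.2793/(1-0.2793) = 0.3875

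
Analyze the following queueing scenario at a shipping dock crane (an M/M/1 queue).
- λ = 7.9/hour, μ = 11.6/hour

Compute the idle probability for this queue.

ρ = λ/μ = 7.9/11.6 = 0.6810
P(0) = 1 - ρ = 1 - 0.6810 = 0.3190
The server is idle 31.90% of the time.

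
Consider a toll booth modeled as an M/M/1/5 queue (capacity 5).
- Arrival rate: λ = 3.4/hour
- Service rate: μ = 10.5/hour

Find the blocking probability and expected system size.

ρ = λ/μ = 3.4/10.5 = 0.3238
P₀ = (1-ρ)/(1-ρ^(K+1)) = (1-0.3238)/(1-0.3238^6) = 0.6762/0.9988 = 0.6770
P_K = P₀×ρ^K = 0.67698 × 0.3238^5 = 0.67698 × 0.0035595 = 0.002410
Blocking probability P_5 = 0.002410 (0.24%)
L = ρ[1 - (K+1)ρ^K + Kρ^(K+1)] / [(1-ρ)(1-ρ^(K+1))]
L = 0.3238 × (1 - 6×0.003559 + 5×0.001153) / ((1 - 0.3238) × (1 - 0.001153)) = 0.4719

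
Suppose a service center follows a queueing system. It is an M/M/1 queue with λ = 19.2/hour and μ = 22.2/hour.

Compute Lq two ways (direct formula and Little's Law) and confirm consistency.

Method 1 (direct): Lq = λ²/(μ(μ-λ)) = 368.64/(22.2 × 3.00) = 5.5351

Method 2 (Little's Law):
W = 1/(μ-λ) = 1/3.00 = 0.333333
Wq = W - 1/μ = 0.333333 - 0.0450450 = 0.288288
Lq = λWq = 19.2 × 0.288288 = 5.5351 ✔ (matches Method 1)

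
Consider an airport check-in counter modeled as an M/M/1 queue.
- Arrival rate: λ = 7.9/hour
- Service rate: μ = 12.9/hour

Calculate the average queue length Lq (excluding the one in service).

ρ = λ/μ = 7.9/12.9 = 0.6124
For M/M/1: Lq = λ²/(μ(μ-λ))
Lq = 62.41/(12.9 × 5.00)
Lq = 0.9676 passengers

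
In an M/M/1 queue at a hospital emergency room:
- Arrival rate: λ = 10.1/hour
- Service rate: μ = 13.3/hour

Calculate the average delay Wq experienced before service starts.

First, compute utilization: ρ = λ/μ = 10.1/13.3 = 0.7594
For M/M/1: Wq = λ/(μ(μ-λ))
Wq = 10.1/(13.3 × (13.3-10.1))
Wq = 10.1/(13.3 × 3.20)
Wq = 0.2373 hours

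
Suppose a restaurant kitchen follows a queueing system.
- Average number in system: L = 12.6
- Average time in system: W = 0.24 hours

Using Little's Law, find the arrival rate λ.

Little's Law: L = λW, so λ = L/W
λ = 12.6/0.24 = 52.5000 orders/hour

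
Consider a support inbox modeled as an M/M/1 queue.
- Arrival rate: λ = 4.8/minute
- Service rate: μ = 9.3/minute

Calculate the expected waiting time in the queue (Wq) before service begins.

First, compute utilization: ρ = λ/μ = 4.8/9.3 = 0.5161
For M/M/1: Wq = λ/(μ(μ-λ))
Wq = 4.8/(9.3 × (9.3-4.8))
Wq = 4.8/(9.3 × 4.50)
Wq = 0.1147 minutes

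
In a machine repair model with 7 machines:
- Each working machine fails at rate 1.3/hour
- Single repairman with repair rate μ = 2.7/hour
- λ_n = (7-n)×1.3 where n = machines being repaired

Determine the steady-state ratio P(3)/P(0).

P(3)/P(0) = ∏_{i=0}^{3-1} λ_i/μ_{i+1}
= (7-0)×1.3/2.7 × (7-1)×1.3/2.7 × (7-2)×1.3/2.7
= 23.4400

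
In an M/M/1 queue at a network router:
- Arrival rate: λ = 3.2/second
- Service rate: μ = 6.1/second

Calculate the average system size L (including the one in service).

ρ = λ/μ = 3.2/6.1 = 0.5246
For M/M/1: L = λ/(μ-λ)
L = 3.2/(6.1-3.2) = 3.2/2.90
L = 1.1034 packets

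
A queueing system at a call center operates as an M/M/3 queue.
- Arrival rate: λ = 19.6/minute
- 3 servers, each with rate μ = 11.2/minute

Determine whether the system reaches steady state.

Stability requires ρ = λ/(cμ) < 1
ρ = 19.6/(3 × 11.2) = 19.6/33.60 = 0.5833
Since 0.5833 < 1, the system is STABLE.
The servers are busy 58.33% of the time.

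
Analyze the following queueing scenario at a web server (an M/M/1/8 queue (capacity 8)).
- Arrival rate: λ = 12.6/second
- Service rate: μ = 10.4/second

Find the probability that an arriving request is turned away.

ρ = λ/μ = 12.6/10.4 = 1.21154
P₀ = (1-ρ)/(1-ρ^(K+1)) = (1-1.21154)/(1-1.21154^9) = -0.21154/-4.6239 = 0.04575
P_K = P₀×ρ^K = 0.04575 × 1.21154^8 = 0.04575 × 4.6420 = 0.2124
Blocking probability = 21.24%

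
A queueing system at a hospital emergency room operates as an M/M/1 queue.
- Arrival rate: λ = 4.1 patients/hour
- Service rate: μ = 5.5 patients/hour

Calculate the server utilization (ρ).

Server utilization: ρ = λ/μ
ρ = 4.1/5.5 = 0.7455
The server is busy 74.55% of the time.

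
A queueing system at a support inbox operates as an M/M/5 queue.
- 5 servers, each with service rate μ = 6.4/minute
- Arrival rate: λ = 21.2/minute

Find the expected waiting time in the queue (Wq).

Traffic intensity: ρ = λ/(cμ) = 21.2/(5×6.4) = 0.6625
Since ρ = 0.6625 < 1, system is stable.
Offered load a = λ/μ = cρ = 21.2/6.4 = 3.3125
P₀ = [ Σₙ₌₀^4 aⁿ/n! + a^5/(5!(1-ρ)) ]⁻¹
Σ = a^0/0! + a^1/1! + a^2/2! + a^3/3! + a^4/4! = 1.00000 + 3.31250 + 5.48633 + 6.05782 + 5.01663 = 20.8733
a^5/(5!(1-ρ)) = 398.8223/(120 × 0.3375) = 9.8475
P₀ = 1/(20.8733 + 9.8475) = 0.03255
Lq = P₀·a^5·ρ / (5!(1-ρ)²) = 0.03255 × 398.8223 × 0.6625 / (120 × 0.1139) = 0.6292
Wq = Lq/λ = 0.6292/21.2 = 0.02968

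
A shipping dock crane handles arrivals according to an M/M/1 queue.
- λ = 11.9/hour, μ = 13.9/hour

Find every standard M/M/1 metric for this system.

Step 1: ρ = λ/μ = 11.9/13.9 = 0.8561
Step 2: L = λ/(μ-λ) = 11.9/2.00 = 5.9500
Step 3: Lq = λ²/(μ(μ-λ)) = 141.61/(13.9×2.00) = 5.0939
Step 4: W = 1/(μ-λ) = 1/2.00 = 0.5000
Step 5: Wq = λ/(μ(μ-λ)) = 11.9/(13.9×2.00) = 0.4281
Step 6: P(0) = 1-ρ = 0.1439
Verify: L = λW = 11.9×0.5000 = 5.9500 ✔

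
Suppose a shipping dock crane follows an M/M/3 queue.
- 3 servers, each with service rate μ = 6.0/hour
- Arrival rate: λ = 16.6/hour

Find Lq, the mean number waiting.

Traffic intensity: ρ = λ/(cμ) = 16.6/(3×6.0) = 0.9222
Since ρ = 0.9222 < 1, system is stable.
Offered load a = λ/μ = cρ = 16.6/6.0 = 2.7667
P₀ = [ Σₙ₌₀^2 aⁿ/n! + a^3/(3!(1-ρ)) ]⁻¹
Σ = a^0/0! + a^1/1! + a^2/2! = 1.0000 + 2.7667 + 3.8272 = 7.5939
a^3/(3!(1-ρ)) = 21.1773/(6 × 0.0777778) = 45.3799
P₀ = 1/(7.5939 + 45.3799) = 0.01888
Lq = P₀·a^3·ρ / (3!(1-ρ)²) = 0.0188773 × 21.1773 × 0.922222 / (6 × 0.00604938) = 10.1574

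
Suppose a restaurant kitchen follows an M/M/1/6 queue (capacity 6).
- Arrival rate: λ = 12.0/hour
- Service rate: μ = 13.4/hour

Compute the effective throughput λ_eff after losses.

ρ = λ/μ = 12.0/13.4 = 0.89552
P₀ = (1-ρ)/(1-ρ^(K+1)) = (1-0.89552)/(1-0.89552^7) = 0.1045/0.5381 = 0.1942
P_K = P₀×ρ^K = 0.19416 × 0.89552^6 = 0.19416 × 0.51576 = 0.1001
λ_eff = λ(1-P_K) = 12.0 × (1 - 0.10014) = 12.0 × 0.89986 = 10.7983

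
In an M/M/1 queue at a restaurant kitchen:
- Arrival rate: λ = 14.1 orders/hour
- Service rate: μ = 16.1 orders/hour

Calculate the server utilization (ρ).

Server utilization: ρ = λ/μ
ρ = 14.1/16.1 = 0.8758
The server is busy 87.58% of the time.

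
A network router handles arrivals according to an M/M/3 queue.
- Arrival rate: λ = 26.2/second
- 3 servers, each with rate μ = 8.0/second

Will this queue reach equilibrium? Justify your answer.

Stability requires ρ = λ/(cμ) < 1
ρ = 26.2/(3 × 8.0) = 26.2/24.00 = 1.0917
Since 1.0917 ≥ 1, the system is UNSTABLE.
Need c > λ/μ = 26.2/8.0 = 3.27.
Minimum servers needed: c = 4.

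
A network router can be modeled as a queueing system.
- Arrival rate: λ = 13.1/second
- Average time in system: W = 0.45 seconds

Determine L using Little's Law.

Little's Law: L = λW
L = 13.1 × 0.45 = 5.8950 packets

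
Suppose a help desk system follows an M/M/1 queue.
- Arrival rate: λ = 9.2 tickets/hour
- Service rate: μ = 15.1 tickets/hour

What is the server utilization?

Server utilization: ρ = λ/μ
ρ = 9.2/15.1 = 0.6093
The server is busy 60.93% of the time.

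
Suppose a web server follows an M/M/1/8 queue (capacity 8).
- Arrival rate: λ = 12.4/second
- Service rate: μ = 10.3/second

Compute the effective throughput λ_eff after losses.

ρ = λ/μ = 12.4/10.3 = 1.20388
P₀ = (1-ρ)/(1-ρ^(K+1)) = (1-1.20388)/(1-1.20388^9) = -0.20388/-4.3119 = 0.04728
P_K = P₀×ρ^K = 0.04728 × 1.20388^8 = 0.04728 × 4.4123 = 0.2086
λ_eff = λ(1-P_K) = 12.4 × (1 - 0.20863) = 12.4 × 0.79137 = 9.8130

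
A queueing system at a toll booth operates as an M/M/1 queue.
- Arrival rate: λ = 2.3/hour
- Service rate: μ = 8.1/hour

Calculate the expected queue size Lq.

ρ = λ/μ = 2.3/8.1 = 0.2840
For M/M/1: Lq = λ²/(μ(μ-λ))
Lq = 5.29/(8.1 × 5.80)
Lq = 0.1126 vehicles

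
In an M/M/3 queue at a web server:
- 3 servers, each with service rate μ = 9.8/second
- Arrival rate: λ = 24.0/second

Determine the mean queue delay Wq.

Traffic intensity: ρ = λ/(cμ) = 24.0/(3×9.8) = 0.8163
Since ρ = 0.8163 < 1, system is stable.
Offered load a = λ/μ = cρ = 24.0/9.8 = 2.4490
P₀ = [ Σₙ₌₀^2 aⁿ/n! + a^3/(3!(1-ρ)) ]⁻¹
Σ = a^0/0! + a^1/1! + a^2/2! = 1.00000 + 2.44898 + 2.99875 = 6.4477
a^3/(3!(1-ρ)) = 14.68776/(6 × 0.1836735) = 13.3278
P₀ = 1/(6.4477 + 13.3278) = 0.05057
Lq = P₀·a^3·ρ / (3!(1-ρ)²) = 0.050568 × 14.6878 × 0.81633 / (6 × 0.033736) = 2.9954
Wq = Lq/λ = 2.9954/24.0 = 0.1248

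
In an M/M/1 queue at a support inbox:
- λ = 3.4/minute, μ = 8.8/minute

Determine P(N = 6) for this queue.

ρ = λ/μ = 3.4/8.8 = 0.38636
P(n) = (1-ρ)ρⁿ
P(6) = (1-0.38636) × 0.38636^6
P(6) = 0.6136 × 0.003326
P(6) = 0.002041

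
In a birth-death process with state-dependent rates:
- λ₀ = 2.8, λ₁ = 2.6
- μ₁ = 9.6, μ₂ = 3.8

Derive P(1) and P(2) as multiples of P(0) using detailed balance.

Balance equations:
State 0: λ₀P₀ = μ₁P₁ → P₁ = (λ₀/μ₁)P₀ = (2.8/9.6)P₀ = 0.2917P₀
State 1: P₂ = (λ₀λ₁)/(μ₁μ₂)P₀ = (2.8×2.6)/(9.6×3.8)P₀ = 0.1996P₀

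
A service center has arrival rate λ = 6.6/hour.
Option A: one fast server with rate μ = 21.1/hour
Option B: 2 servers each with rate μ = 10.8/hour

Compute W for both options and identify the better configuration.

Option A: single server μ = 21.1 (M/M/1)
  ρ_A = 6.6/21.1 = 0.3128
  W_A = 1/(μ-λ) = 1/(21.1-6.6) = 1/14.50 = 0.06897

Option B: 2 servers μ = 10.8 (M/M/2)
  ρ_B = λ/(cμ) = 6.6/(2×10.8) = 0.3056
  Offered load a = λ/μ = cρ = 6.6/10.8 = 0.6111
  P₀ = [ Σₙ₌₀^1 aⁿ/n! + a^2/(2!(1-ρ)) ]⁻¹
  Σ = a^0/0! + a^1/1! = 1.0000 + 0.6111 = 1.6111
  a^2/(2!(1-ρ)) = 0.3735/(2 × 0.6944) = 0.2689
  P₀ = 1/(1.6111 + 0.2689) = 0.5319
  Lq = P₀·a^2·ρ / (2!(1-ρ)²) = 0.53191 × 0.37346 × 0.30556 / (2 × 0.48225) = 0.06293
  Wq_B = Lq/λ = 0.06293/6.6 = 0.009535
  W_B = Wq_B + 1/μ = 0.009535 + 0.09259 = 0.1021

Since W_A = 0.06897 < W_B = 0.1021, Option A (single fast server) has the shorter time in system.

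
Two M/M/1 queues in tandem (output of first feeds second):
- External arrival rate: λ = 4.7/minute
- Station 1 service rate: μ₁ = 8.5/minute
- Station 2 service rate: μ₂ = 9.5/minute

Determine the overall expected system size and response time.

By Jackson's theorem, each station behaves as independent M/M/1.
Station 1: ρ₁ = 4.7/8.5 = 0.5529, L₁ = ρ₁/(1-ρ₁) = λ/(μ₁-λ) = 4.7/3.80 = 1.2368
Station 2: ρ₂ = 4.7/9.5 = 0.4947, L₂ = ρ₂/(1-ρ₂) = λ/(μ₂-λ) = 4.7/4.80 = 0.9792
Total: L = L₁ + L₂ = 1.2368 + 0.9792 = 2.2160
W = L/λ = 2.2160/4.7 = 0.4715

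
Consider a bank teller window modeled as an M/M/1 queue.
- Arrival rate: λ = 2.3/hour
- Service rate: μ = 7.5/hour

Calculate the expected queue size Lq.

ρ = λ/μ = 2.3/7.5 = 0.3067
For M/M/1: Lq = λ²/(μ(μ-λ))
Lq = 5.29/(7.5 × 5.20)
Lq = 0.1356 transactions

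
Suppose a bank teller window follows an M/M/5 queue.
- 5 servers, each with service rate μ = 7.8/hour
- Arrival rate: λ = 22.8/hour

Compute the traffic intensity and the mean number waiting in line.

Traffic intensity: ρ = λ/(cμ) = 22.8/(5×7.8) = 0.5846
Since ρ = 0.5846 < 1, system is stable.
Offered load a = λ/μ = cρ = 22.8/7.8 = 2.9231
P₀ = [ Σₙ₌₀^4 aⁿ/n! + a^5/(5!(1-ρ)) ]⁻¹
Σ = a^0/0! + a^1/1! + a^2/2! + a^3/3! + a^4/4! = 1.0000 + 2.9231 + 4.2722 + 4.1626 + 3.0419 = 15.3998
a^5/(5!(1-ρ)) = 213.4033/(120 × 0.415385) = 4.2812
P₀ = 1/(15.3998 + 4.2812) = 0.05081
Lq = P₀·a^5·ρ / (5!(1-ρ)²) = 0.05081 × 213.4033 × 0.5846 / (120 × 0.1725) = 0.3062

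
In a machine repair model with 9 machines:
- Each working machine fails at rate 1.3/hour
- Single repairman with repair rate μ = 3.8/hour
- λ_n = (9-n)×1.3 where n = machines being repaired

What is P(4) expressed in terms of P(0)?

P(4)/P(0) = ∏_{i=0}^{4-1} λ_i/μ_{i+1}
= (9-0)×1.3/3.8 × (9-1)×1.3/3.8 × (9-2)×1.3/3.8 × (9-3)×1.3/3.8
= 41.4210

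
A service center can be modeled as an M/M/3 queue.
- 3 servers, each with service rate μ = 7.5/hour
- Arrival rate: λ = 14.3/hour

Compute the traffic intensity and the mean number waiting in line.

Traffic intensity: ρ = λ/(cμ) = 14.3/(3×7.5) = 0.6356
Since ρ = 0.6356 < 1, system is stable.
Offered load a = λ/μ = cρ = 14.3/7.5 = 1.9067
P₀ = [ Σₙ₌₀^2 aⁿ/n! + a^3/(3!(1-ρ)) ]⁻¹
Σ = a^0/0! + a^1/1! + a^2/2! = 1.0000 + 1.9067 + 1.8177 = 4.7244
a^3/(3!(1-ρ)) = 6.9315/(6 × 0.36444) = 3.1699
P₀ = 1/(4.7244 + 3.1699) = 0.1267
Lq = P₀·a^3·ρ / (3!(1-ρ)²) = 0.126675 × 6.93145 × 0.635556 / (6 × 0.132820) = 0.7003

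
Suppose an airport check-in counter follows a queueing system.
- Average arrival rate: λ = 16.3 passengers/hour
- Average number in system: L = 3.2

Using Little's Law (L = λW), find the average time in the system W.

Little's Law: L = λW, so W = L/λ
W = 3.2/16.3 = 0.1963 hours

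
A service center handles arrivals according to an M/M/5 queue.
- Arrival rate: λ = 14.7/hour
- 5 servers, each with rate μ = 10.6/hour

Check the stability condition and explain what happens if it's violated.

Stability requires ρ = λ/(cμ) < 1
ρ = 14.7/(5 × 10.6) = 14.7/53.00 = 0.2774
Since 0.2774 < 1, the system is STABLE.
The servers are busy 27.74% of the time.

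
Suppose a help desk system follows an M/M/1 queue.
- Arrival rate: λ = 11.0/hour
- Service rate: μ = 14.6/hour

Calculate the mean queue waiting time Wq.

First, compute utilization: ρ = λ/μ = 11.0/14.6 = 0.7534
For M/M/1: Wq = λ/(μ(μ-λ))
Wq = 11.0/(14.6 × (14.6-11.0))
Wq = 11.0/(14.6 × 3.60)
Wq = 0.2093 hours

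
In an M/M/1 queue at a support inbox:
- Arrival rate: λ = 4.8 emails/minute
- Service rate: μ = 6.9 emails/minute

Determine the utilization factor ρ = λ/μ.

Server utilization: ρ = λ/μ
ρ = 4.8/6.9 = 0.6957
The server is busy 69.57% of the time.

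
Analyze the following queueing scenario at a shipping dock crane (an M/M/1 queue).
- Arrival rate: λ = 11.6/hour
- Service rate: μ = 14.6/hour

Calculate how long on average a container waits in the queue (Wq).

First, compute utilization: ρ = λ/μ = 11.6/14.6 = 0.7945
For M/M/1: Wq = λ/(μ(μ-λ))
Wq = 11.6/(14.6 × (14.6-11.6))
Wq = 11.6/(14.6 × 3.00)
Wq = 0.2648 hours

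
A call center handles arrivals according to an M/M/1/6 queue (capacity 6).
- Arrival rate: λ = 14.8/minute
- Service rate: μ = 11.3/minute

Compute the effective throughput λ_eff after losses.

ρ = λ/μ = 14.8/11.3 = 1.30973
P₀ = (1-ρ)/(1-ρ^(K+1)) = (1-1.30973)/(1-1.30973^7) = -0.30973/-5.6111 = 0.05520
P_K = P₀×ρ^K = 0.05520 × 1.30973^6 = 0.05520 × 5.0477 = 0.2786
λ_eff = λ(1-P_K) = 14.8 × (1 - 0.27863) = 14.8 × 0.72137 = 10.6763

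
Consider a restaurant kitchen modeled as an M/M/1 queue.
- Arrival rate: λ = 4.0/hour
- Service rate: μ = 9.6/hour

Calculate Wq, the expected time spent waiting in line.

First, compute utilization: ρ = λ/μ = 4.0/9.6 = 0.4167
For M/M/1: Wq = λ/(μ(μ-λ))
Wq = 4.0/(9.6 × (9.6-4.0))
Wq = 4.0/(9.6 × 5.60)
Wq = 0.07440 hours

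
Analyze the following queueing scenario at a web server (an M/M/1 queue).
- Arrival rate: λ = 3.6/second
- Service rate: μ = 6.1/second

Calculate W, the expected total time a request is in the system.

First, compute utilization: ρ = λ/μ = 3.6/6.1 = 0.5902
For M/M/1: W = 1/(μ-λ)
W = 1/(6.1-3.6) = 1/2.50
W = 0.4000 seconds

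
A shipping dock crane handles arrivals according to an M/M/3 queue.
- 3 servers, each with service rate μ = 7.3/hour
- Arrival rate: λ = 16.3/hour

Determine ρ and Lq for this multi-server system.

Traffic intensity: ρ = λ/(cμ) = 16.3/(3×7.3) = 0.7443
Since ρ = 0.7443 < 1, system is stable.
Offered load a = λ/μ = cρ = 16.3/7.3 = 2.2329
P₀ = [ Σₙ₌₀^2 aⁿ/n! + a^3/(3!(1-ρ)) ]⁻¹
Σ = a^0/0! + a^1/1! + a^2/2! = 1.00000 + 2.23288 + 2.49287 = 5.7257
a^3/(3!(1-ρ)) = 11.1325/(6 × 0.255708) = 7.2560
P₀ = 1/(5.7257 + 7.2560) = 0.07703
Lq = P₀·a^3·ρ / (3!(1-ρ)²) = 0.077031 × 11.1325 × 0.74429 / (6 × 0.065386) = 1.6269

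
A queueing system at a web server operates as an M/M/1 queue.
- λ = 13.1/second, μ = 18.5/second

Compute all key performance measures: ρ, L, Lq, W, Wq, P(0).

Step 1: ρ = λ/μ = 13.1/18.5 = 0.7081
Step 2: L = λ/(μ-λ) = 13.1/5.40 = 2.4259
Step 3: Lq = λ²/(μ(μ-λ)) = 171.61/(18.5×5.40) = 1.7178
Step 4: W = 1/(μ-λ) = 1/5.40 = 0.185185
Step 5: Wq = λ/(μ(μ-λ)) = 13.1/(18.5×5.40) = 0.1311
Step 6: P(0) = 1-ρ = 0.2919
Verify: L = λW = 13.1×0.185185 = 2.4259 ✔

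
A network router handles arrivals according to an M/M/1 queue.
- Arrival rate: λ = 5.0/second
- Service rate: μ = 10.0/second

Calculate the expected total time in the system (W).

First, compute utilization: ρ = λ/μ = 5.0/10.0 = 0.5000
For M/M/1: W = 1/(μ-λ)
W = 1/(10.0-5.0) = 1/5.00
W = 0.2000 seconds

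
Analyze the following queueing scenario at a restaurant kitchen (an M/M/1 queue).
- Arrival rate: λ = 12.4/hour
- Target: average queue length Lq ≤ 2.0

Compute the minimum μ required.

For M/M/1: Lq = λ²/(μ(μ-λ))
Need Lq ≤ 2.0, i.e. μ(μ-λ) ≥ λ²/2.0
μ² - 12.4μ - 153.76/2.0 ≥ 0  →  μ² - 12.4μ - 76.8800 ≥ 0
Quadratic formula (positive root): μ = [λ + √(λ² + 4×76.8800)]/2
Discriminant: 153.76 + 4×76.8800 = 461.2800, √461.2800 = 21.4774
μ ≥ (12.4 + 21.4774)/2 = 16.9387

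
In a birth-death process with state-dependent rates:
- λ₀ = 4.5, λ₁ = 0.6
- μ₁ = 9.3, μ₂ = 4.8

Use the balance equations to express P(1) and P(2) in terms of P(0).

Balance equations:
State 0: λ₀P₀ = μ₁P₁ → P₁ = (λ₀/μ₁)P₀ = (4.5/9.3)P₀ = 0.4839P₀
State 1: P₂ = (λ₀λ₁)/(μ₁μ₂)P₀ = (4.5×0.6)/(9.3×4.8)P₀ = 0.06048P₀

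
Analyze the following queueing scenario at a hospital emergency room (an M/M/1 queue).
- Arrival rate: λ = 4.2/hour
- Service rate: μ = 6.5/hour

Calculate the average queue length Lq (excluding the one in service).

ρ = λ/μ = 4.2/6.5 = 0.6462
For M/M/1: Lq = λ²/(μ(μ-λ))
Lq = 17.64/(6.5 × 2.30)
Lq = 1.1799 patients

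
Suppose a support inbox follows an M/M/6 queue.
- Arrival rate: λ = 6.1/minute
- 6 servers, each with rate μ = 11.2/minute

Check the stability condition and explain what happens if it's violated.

Stability requires ρ = λ/(cμ) < 1
ρ = 6.1/(6 × 11.2) = 6.1/67.20 = 0.09077
Since 0.09077 < 1, the system is STABLE.
The servers are busy 9.08% of the time.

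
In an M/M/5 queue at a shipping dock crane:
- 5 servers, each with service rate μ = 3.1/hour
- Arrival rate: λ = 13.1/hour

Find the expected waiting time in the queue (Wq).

Traffic intensity: ρ = λ/(cμ) = 13.1/(5×3.1) = 0.8452
Since ρ = 0.8452 < 1, system is stable.
Offered load a = λ/μ = cρ = 13.1/3.1 = 4.2258
P₀ = [ Σₙ₌₀^4 aⁿ/n! + a^5/(5!(1-ρ)) ]⁻¹
Σ = a^0/0! + a^1/1! + a^2/2! + a^3/3! + a^4/4! = 1.0000 + 4.2258 + 8.9287 + 12.5770 + 13.2870 = 40.0185
a^5/(5!(1-ρ)) = 1347.5597/(120 × 0.1548387) = 72.5249
P₀ = 1/(40.0185 + 72.5249) = 0.008885
Lq = P₀·a^5·ρ / (5!(1-ρ)²) = 0.00888546 × 1347.5597 × 0.845161 / (120 × 0.0239750) = 3.5174
Wq = Lq/λ = 3.5174/13.1 = 0.2685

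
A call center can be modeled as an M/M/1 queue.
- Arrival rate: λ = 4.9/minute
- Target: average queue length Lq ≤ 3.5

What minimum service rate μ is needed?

For M/M/1: Lq = λ²/(μ(μ-λ))
Need Lq ≤ 3.5, i.e. μ(μ-λ) ≥ λ²/3.5
μ² - 4.9μ - 24.01/3.5 ≥ 0  →  μ² - 4.9μ - 6.8600 ≥ 0
Quadratic formula (positive root): μ = [λ + √(λ² + 4×6.8600)]/2
Discriminant: 24.01 + 4×6.8600 = 51.4500, √51.4500 = 7.17287
μ ≥ (4.9 + 7.17287)/2 = 6.0364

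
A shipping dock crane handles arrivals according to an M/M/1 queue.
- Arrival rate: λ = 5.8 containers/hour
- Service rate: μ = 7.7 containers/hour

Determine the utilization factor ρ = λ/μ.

Server utilization: ρ = λ/μ
ρ = 5.8/7.7 = 0.7532
The server is busy 75.32% of the time.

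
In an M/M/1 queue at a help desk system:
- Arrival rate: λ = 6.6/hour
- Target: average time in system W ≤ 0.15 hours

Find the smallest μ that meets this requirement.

For M/M/1: W = 1/(μ-λ)
Need W ≤ 0.15, so 1/(μ-λ) ≤ 0.15
μ - λ ≥ 1/0.15 = 6.6667
μ ≥ 6.6 + 6.6667 = 13.2667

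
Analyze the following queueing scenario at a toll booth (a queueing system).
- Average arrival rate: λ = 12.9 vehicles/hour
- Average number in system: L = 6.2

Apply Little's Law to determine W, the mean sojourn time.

Little's Law: L = λW, so W = L/λ
W = 6.2/12.9 = 0.4806 hours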